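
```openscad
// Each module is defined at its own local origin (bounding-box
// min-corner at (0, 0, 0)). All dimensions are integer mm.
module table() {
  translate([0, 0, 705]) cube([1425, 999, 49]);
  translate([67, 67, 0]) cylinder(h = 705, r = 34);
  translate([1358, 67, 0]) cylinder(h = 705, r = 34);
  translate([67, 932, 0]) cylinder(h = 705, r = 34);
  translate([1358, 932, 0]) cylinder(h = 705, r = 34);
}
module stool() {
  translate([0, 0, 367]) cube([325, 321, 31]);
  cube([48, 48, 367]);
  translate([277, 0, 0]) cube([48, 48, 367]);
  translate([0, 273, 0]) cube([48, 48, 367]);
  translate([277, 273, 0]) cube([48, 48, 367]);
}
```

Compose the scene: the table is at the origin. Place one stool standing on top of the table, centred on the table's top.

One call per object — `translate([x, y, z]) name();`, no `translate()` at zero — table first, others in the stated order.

table();
translate([550, 339, 754]) stool();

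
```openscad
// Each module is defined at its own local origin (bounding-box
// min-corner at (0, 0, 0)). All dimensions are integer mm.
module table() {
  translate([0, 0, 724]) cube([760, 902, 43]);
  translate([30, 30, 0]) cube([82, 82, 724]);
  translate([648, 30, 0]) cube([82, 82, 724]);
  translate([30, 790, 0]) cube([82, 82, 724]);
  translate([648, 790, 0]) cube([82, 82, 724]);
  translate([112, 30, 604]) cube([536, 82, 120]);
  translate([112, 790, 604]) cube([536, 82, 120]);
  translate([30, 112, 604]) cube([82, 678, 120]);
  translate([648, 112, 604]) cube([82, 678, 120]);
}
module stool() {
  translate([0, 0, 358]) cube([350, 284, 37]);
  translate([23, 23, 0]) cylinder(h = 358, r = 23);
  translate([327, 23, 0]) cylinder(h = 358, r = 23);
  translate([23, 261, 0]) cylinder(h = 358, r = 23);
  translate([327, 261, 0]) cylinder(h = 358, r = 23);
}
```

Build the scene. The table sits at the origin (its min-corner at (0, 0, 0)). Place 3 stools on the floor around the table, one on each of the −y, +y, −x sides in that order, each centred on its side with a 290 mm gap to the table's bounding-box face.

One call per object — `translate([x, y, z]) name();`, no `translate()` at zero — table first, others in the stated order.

table();
translate([205, -574, 0]) stool();
translate([205, 1192, 0]) stool();
translate([-640, 309, 0]) stool();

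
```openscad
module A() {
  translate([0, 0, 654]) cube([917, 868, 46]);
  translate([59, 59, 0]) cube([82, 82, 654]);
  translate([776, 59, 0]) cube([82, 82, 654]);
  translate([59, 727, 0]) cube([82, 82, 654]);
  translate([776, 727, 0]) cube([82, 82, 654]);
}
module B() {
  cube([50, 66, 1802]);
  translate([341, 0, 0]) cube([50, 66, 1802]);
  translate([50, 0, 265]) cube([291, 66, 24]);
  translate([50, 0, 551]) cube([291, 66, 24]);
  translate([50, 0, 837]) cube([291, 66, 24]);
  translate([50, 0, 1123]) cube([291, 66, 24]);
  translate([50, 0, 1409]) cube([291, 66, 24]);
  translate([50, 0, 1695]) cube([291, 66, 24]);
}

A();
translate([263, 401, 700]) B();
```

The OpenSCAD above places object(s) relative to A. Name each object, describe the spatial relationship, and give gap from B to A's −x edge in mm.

A is a table. B is a ladder. The ladder is on top of the table, centred. The gap from the ladder to the table's −x edge is 263 mm.

The ladder's min-x is at 263; the table's min-x is 0; gap = 263 mm.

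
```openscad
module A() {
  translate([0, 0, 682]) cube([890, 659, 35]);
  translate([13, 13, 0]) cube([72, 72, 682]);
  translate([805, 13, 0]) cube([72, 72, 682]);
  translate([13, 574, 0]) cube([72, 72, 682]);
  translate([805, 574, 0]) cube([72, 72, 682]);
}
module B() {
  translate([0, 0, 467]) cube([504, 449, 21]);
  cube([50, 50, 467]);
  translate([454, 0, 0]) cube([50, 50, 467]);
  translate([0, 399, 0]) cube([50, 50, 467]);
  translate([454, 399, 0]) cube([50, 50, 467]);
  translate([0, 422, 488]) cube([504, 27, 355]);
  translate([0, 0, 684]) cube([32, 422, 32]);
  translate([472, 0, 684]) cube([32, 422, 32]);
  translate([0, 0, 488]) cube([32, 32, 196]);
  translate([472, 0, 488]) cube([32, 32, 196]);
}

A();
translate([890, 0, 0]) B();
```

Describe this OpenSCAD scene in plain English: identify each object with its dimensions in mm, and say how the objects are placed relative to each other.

A is a rectangular dining table. The top is 890×659×35 mm with its upper surface at z = 717 mm. It stands on four 72×72 mm square legs, each inset 13 mm from the nearest pair of top edges, running from the floor to the underside of the top.

B is a chair. The seat is a 504×449×21 mm slab with its top at z = 488 mm, on four 50×50 mm corner legs (flush with the seat edges, standing on z = 0). A flat backrest 27 mm thick, 355 mm tall, spans the full seat width and rises from the seat top along its +y edge, rear face flush with the rear of the seat. Two armrests of 32×32 mm section run along each side from the seat's front edge to the front of the backrest, top faces 228 mm above the seat top and outer faces flush with the seat's x-edges; a 32×32 mm post under the front of each armrest stands on the seat at the front corner.

The chair is against the table's +x side, with their −y faces flush.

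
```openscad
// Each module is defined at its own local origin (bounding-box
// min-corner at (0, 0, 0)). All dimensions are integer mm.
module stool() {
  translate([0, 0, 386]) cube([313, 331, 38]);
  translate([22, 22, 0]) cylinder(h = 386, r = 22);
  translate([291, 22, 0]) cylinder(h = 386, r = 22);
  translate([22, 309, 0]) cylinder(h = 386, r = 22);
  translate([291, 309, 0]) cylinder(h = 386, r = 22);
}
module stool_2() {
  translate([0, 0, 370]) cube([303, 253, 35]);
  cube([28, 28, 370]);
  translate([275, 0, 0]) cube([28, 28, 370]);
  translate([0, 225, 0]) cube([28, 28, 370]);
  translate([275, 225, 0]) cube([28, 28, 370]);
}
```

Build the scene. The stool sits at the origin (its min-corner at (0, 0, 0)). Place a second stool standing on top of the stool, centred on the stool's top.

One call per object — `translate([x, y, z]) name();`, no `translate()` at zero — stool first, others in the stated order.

stool();
translate([5, 39, 424]) stool_2();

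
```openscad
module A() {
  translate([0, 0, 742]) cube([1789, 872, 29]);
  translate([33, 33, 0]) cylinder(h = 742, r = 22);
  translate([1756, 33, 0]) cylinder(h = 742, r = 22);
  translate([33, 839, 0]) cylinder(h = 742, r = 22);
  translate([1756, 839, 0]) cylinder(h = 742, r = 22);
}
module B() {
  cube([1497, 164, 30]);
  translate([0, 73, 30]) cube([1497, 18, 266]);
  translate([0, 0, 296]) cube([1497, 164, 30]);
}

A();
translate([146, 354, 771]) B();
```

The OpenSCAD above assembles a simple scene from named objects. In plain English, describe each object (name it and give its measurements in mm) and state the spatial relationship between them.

A is a table with a 1789×872 mm rectangular top, 29 mm thick, top surface at z = 771 mm, supported by four round legs of 44 mm diameter, each leg's bounding box inset 11 mm from the nearest pair of top edges, running from the floor.

B is an I-beam lying along x, 1497 mm long. Overall section height 326 mm. Two flanges 164 mm wide (y) and 30 mm thick, one on the floor and one at the top; a web 18 mm thick runs between them, centred on the flange width.

The I-beam is on top of the table, centred.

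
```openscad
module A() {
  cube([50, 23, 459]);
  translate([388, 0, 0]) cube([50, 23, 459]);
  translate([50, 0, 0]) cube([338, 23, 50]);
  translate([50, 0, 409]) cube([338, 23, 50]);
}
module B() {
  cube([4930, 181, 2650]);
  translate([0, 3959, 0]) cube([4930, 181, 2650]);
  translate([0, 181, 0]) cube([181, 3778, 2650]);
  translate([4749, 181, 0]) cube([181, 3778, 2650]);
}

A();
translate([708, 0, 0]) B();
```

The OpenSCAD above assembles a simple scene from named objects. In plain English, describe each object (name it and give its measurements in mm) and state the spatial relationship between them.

A is a rectangular picture frame lying in the x–z plane (depth along y). The opening is 338 mm wide (x) by 359 mm tall (z), surrounded by a border 50 mm wide on all four sides. The frame is 23 mm deep and is made of two full-height vertical stiles with two horizontal rails fitted between them.

B is a box-shaped house frame (walls only): outside footprint 4930×4140 mm, wall height 2650 mm, wall thickness 181 mm. The two y-facing walls run the full x-width; the two x-facing walls fit between the inner faces of the y-facing walls.

The house frame is on the floor beside the picture frame on its +x side.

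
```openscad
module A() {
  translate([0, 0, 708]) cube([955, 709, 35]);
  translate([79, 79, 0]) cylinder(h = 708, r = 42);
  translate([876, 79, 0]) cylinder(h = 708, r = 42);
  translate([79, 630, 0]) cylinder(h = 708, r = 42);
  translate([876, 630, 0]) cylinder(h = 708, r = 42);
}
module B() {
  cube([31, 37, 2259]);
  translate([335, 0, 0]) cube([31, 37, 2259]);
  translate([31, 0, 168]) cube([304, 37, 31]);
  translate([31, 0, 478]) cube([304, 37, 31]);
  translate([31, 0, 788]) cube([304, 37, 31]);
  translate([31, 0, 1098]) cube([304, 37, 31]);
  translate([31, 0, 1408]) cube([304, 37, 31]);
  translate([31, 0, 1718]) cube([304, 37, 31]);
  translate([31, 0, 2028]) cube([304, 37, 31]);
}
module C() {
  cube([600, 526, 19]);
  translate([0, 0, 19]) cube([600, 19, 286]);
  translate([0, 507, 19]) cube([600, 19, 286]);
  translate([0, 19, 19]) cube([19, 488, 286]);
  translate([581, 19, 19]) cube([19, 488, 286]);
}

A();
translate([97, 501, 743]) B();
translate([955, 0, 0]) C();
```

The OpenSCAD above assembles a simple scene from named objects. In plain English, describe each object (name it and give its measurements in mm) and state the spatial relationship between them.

A is a rectangular dining table. The top is 955×709×35 mm with its upper surface at z = 743 mm. It stands on four round legs of 84 mm diameter, each leg's bounding box inset 37 mm from the nearest pair of top edges, running from the floor to the underside of the top.

B is a wooden ladder with two side rails of 31×37 mm section and 2259 mm height, set 366 mm apart overall. Between them run 7 rectangular rungs (37 mm deep, 31 mm thick), front faces flush with the rails' −y face. The bottom of the first rung is 168 mm above the floor and each subsequent rung is 310 mm higher than the one below.

C is an open-topped rectangular box: outside dimensions 600×526×305 mm, with a uniform wall and base thickness of 19 mm. The base is a full 600×526 slab on the floor; four walls sit on top of the base. The front and back walls (the −y and +y sides) span the full width; the two side walls fit between them.

The ladder is on top of the table. The open box is against the table's +x side, with their −y faces flush.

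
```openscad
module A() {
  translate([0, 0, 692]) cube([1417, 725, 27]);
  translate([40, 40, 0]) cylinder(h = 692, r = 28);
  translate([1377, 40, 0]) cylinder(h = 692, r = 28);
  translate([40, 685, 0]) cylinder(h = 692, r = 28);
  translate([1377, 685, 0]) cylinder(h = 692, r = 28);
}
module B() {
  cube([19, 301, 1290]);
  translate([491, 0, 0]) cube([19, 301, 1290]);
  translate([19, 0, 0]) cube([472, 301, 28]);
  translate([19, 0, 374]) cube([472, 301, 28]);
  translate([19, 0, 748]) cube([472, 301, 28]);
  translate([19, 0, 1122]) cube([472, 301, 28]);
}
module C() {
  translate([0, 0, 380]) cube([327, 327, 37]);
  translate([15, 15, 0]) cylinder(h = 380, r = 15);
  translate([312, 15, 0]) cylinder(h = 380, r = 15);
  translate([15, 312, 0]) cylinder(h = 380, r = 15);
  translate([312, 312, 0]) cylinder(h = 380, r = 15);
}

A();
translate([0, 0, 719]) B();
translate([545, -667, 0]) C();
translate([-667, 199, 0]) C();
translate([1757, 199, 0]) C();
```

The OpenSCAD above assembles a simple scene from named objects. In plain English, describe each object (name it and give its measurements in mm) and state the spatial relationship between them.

A is a rectangular dining table. The top is 1417×725×27 mm with its upper surface at z = 719 mm. It stands on four round legs of 56 mm diameter, each leg's bounding box inset 12 mm from the nearest pair of top edges, running from the floor to the underside of the top.

B is a bookshelf 510 mm wide overall, 301 mm deep and 1290 mm tall. The two sides are 19 mm thick vertical panels. 4 horizontal shelves of 28 mm thickness span between the inner faces of the sides; the lowest shelf sits on the floor and shelves are stacked with a clear vertical gap of 346 mm between each pair.

C is a four-legged stool. The seat is a 327×327×37 mm slab whose top surface is at z = 417 mm; four round legs, each 30 mm in diameter, run from the floor (z = 0) to the underside of the seat, each leg's axis is inset half a diameter from the nearest pair of seat edges (so the leg's bounding box is flush with the corner).

The bookshelf is on top of the table. Three stools sit around the table at the −y, −x, +x sides.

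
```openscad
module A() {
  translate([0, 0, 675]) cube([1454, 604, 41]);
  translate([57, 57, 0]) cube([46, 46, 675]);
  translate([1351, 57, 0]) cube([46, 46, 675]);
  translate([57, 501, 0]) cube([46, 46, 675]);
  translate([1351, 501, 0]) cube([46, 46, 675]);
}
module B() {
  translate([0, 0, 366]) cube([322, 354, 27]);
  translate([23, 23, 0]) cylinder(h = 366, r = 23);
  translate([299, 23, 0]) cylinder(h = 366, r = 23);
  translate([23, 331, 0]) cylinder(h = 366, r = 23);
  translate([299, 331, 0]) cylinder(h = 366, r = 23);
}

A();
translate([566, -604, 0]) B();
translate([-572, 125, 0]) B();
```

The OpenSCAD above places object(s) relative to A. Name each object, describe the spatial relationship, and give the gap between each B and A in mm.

A is a table. B is a stool. Two stools sit around the table at the −y, −x sides. The gap between each stool and the table is 250 mm.

Each stool's nearest face is 250 mm from the table's bounding box.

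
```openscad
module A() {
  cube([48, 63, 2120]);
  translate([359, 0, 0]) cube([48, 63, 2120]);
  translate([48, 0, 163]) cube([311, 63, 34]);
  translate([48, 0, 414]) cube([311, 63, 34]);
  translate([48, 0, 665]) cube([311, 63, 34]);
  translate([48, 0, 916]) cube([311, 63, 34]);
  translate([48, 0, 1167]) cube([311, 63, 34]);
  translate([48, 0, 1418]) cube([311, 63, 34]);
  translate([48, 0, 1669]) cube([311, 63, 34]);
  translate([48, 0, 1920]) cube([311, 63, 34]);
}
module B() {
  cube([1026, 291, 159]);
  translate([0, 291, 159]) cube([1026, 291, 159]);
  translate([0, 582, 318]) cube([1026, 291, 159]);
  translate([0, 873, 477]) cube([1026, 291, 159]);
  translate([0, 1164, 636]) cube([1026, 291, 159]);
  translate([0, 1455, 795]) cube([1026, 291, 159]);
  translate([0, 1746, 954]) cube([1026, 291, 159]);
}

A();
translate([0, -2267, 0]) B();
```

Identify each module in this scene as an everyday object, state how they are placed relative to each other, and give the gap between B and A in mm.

A is a ladder. B is a staircase. The staircase is on the floor beside the ladder on its −y side. The gap between the staircase and the ladder is 230 mm.

The staircase's nearest face is 230 mm from the ladder's −y face.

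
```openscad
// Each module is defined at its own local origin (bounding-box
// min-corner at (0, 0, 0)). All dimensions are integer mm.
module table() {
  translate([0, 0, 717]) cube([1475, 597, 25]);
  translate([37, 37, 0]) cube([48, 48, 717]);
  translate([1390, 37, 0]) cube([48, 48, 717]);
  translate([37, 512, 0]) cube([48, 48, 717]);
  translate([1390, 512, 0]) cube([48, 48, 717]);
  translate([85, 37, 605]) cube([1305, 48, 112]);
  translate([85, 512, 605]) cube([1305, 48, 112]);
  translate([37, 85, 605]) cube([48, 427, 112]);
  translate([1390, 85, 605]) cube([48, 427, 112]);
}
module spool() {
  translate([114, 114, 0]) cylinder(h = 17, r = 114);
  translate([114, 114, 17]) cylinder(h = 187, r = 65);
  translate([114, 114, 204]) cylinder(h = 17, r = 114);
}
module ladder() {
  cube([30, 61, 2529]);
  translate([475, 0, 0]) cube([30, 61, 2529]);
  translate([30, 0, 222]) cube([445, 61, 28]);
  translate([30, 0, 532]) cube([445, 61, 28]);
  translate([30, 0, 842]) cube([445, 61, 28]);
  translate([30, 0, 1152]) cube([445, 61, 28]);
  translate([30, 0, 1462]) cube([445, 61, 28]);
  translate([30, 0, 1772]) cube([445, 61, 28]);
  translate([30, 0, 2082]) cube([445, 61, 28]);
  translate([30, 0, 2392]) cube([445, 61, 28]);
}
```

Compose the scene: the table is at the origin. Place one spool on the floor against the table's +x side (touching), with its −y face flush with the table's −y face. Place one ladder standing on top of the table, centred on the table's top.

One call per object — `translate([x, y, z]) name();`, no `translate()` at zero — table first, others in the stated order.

table();
translate([1475, 0, 0]) spool();
translate([485, 268, 742]) ladder();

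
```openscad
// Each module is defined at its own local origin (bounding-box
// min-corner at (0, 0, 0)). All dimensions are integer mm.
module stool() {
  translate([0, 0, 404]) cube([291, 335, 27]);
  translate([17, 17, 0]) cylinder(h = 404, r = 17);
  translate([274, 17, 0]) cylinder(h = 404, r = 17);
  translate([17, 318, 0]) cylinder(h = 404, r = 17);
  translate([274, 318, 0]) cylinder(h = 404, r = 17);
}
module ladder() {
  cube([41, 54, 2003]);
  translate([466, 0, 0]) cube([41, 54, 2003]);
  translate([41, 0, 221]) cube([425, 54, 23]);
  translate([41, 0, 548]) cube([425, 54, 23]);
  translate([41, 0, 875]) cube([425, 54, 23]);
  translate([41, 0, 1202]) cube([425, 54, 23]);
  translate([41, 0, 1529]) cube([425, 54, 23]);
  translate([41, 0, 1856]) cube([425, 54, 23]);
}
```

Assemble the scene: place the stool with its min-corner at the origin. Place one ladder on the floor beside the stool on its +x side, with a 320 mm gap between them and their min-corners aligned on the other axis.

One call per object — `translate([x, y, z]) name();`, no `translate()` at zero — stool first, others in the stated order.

stool();
translate([611, 0, 0]) ladder();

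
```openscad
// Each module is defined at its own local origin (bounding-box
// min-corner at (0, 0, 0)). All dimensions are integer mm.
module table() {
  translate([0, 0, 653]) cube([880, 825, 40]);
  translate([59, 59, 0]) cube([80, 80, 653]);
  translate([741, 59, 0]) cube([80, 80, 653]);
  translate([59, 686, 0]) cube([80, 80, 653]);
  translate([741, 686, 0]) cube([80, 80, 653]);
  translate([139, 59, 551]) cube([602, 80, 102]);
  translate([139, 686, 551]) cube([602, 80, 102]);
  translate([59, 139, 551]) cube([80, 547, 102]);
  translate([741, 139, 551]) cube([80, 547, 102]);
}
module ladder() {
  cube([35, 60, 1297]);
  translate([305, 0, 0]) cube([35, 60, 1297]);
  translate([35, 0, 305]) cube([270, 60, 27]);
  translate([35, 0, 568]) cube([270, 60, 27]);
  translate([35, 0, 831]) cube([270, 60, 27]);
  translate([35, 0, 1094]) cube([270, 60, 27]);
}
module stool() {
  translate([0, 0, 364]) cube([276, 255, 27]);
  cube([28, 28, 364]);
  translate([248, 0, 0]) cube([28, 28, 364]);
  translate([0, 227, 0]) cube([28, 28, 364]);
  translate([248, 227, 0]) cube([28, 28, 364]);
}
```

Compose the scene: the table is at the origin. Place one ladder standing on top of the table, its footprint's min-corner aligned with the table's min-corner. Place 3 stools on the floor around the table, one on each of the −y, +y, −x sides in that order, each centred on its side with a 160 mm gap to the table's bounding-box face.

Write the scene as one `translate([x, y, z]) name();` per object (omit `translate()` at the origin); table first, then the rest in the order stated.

table();
translate([0, 0, 693]) ladder();
translate([302, -415, 0]) stool();
translate([302, 985, 0]) stool();
translate([-436, 285, 0]) stool();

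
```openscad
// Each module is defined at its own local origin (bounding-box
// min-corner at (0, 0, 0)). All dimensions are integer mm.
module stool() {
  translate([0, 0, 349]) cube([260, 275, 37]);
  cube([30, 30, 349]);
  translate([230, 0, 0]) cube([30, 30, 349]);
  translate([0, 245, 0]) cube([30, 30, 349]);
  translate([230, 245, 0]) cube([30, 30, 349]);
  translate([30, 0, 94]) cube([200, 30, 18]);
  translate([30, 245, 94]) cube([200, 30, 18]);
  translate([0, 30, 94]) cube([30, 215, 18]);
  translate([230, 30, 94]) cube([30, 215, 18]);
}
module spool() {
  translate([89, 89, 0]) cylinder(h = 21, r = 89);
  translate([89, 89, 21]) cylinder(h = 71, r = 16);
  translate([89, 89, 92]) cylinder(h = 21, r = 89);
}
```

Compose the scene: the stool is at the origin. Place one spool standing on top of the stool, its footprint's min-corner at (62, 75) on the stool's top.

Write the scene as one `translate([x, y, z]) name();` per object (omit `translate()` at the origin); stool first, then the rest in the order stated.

stool();
translate([62, 75, 386]) spool();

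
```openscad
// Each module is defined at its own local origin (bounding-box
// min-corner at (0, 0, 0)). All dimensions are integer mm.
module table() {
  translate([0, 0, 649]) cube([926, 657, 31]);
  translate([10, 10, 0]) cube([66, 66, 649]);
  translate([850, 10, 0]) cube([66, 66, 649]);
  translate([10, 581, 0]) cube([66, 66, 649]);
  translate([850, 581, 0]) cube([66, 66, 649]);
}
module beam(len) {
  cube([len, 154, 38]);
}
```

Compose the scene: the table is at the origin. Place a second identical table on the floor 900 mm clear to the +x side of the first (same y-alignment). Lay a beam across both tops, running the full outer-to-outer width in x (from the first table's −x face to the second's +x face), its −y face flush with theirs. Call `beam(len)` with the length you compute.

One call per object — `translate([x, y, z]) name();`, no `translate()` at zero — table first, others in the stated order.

table();
translate([1826, 0, 0]) table();
translate([0, 0, 680]) beam(2752);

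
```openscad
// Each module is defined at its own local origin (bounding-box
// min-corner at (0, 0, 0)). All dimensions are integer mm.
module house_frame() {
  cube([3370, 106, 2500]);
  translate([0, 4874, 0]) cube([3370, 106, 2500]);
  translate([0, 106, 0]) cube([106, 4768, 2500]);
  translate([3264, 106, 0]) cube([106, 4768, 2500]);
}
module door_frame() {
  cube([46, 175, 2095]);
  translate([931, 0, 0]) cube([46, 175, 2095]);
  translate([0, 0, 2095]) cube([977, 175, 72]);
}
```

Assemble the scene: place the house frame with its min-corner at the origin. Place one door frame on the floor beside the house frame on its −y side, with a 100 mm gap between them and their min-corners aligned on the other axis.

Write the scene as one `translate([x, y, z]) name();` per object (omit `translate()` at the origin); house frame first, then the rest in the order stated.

house_frame();
translate([0, -275, 0]) door_frame();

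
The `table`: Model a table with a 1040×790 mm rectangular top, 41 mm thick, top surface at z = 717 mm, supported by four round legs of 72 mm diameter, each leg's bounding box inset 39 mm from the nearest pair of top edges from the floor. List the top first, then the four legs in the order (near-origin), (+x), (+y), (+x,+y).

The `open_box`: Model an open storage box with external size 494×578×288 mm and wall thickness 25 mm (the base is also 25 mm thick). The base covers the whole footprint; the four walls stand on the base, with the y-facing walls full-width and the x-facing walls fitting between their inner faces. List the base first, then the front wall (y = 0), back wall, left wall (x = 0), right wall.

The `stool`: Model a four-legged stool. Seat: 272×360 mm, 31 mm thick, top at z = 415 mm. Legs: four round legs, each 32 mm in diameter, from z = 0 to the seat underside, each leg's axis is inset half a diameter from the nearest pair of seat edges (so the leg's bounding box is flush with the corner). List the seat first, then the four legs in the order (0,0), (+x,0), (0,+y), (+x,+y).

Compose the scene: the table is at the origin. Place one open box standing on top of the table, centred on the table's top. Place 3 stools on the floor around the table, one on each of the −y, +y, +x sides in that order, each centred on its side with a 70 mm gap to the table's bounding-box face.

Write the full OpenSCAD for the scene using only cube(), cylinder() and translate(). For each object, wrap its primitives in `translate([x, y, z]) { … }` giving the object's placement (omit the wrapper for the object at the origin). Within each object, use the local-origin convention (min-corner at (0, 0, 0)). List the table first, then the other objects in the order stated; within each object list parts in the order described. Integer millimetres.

translate([0, 0, 676]) cube([1040, 790, 41]);
translate([75, 75, 0]) cylinder(h = 676, r = 36);
translate([965, 75, 0]) cylinder(h = 676, r = 36);
translate([75, 715, 0]) cylinder(h = 676, r = 36);
translate([965, 715, 0]) cylinder(h = 676, r = 36);
translate([273, 106, 717]) {
  cube([494, 578, 25]);
  translate([0, 0, 25]) cube([494, 25, 263]);
  translate([0, 553, 25]) cube([494, 25, 263]);
  translate([0, 25, 25]) cube([25, 528, 263]);
  translate([469, 25, 25]) cube([25, 528, 263]);
}
translate([384, -430, 0]) {
  translate([0, 0, 384]) cube([272, 360, 31]);
  translate([16, 16, 0]) cylinder(h = 384, r = 16);
  translate([256, 16, 0]) cylinder(h = 384, r = 16);
  translate([16, 344, 0]) cylinder(h = 384, r = 16);
  translate([256, 344, 0]) cylinder(h = 384, r = 16);
}
translate([384, 860, 0]) {
  translate([0, 0, 384]) cube([272, 360, 31]);
  translate([16, 16, 0]) cylinder(h = 384, r = 16);
  translate([256, 16, 0]) cylinder(h = 384, r = 16);
  translate([16, 344, 0]) cylinder(h = 384, r = 16);
  translate([256, 344, 0]) cylinder(h = 384, r = 16);
}
translate([1110, 215, 0]) {
  translate([0, 0, 384]) cube([272, 360, 31]);
  translate([16, 16, 0]) cylinder(h = 384, r = 16);
  translate([256, 16, 0]) cylinder(h = 384, r = 16);
  translate([16, 344, 0]) cylinder(h = 384, r = 16);
  translate([256, 344, 0]) cylinder(h = 384, r = 16);
}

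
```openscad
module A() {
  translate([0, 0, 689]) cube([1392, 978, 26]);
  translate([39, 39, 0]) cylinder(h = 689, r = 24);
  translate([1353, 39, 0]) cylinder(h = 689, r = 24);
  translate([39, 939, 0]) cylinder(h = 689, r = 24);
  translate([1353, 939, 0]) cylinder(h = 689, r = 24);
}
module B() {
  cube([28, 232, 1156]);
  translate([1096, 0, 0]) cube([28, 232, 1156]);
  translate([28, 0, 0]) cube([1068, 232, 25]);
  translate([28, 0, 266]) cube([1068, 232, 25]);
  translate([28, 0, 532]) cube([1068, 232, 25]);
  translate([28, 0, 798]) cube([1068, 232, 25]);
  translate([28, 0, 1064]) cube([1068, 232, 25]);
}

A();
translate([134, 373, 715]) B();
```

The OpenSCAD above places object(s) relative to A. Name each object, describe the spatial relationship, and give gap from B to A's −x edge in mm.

A is a table. B is a bookshelf. The bookshelf is on top of the table, centred. The gap from the bookshelf to the table's −x edge is 134 mm.

The bookshelf's min-x is at 134; the table's min-x is 0; gap = 134 mm.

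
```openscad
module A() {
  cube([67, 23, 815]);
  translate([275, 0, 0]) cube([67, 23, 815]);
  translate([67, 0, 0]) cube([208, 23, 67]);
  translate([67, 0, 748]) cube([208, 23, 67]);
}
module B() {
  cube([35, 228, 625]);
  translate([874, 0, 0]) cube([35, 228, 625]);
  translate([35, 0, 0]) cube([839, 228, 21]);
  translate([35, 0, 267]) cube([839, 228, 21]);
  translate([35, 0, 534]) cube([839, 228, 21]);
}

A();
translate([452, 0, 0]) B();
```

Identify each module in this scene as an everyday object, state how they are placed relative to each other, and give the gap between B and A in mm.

A is a picture frame. B is a bookshelf. The bookshelf is on the floor beside the picture frame on its +x side. The gap between the bookshelf and the picture frame is 110 mm.

The bookshelf's nearest face is 110 mm from the picture frame's +x face.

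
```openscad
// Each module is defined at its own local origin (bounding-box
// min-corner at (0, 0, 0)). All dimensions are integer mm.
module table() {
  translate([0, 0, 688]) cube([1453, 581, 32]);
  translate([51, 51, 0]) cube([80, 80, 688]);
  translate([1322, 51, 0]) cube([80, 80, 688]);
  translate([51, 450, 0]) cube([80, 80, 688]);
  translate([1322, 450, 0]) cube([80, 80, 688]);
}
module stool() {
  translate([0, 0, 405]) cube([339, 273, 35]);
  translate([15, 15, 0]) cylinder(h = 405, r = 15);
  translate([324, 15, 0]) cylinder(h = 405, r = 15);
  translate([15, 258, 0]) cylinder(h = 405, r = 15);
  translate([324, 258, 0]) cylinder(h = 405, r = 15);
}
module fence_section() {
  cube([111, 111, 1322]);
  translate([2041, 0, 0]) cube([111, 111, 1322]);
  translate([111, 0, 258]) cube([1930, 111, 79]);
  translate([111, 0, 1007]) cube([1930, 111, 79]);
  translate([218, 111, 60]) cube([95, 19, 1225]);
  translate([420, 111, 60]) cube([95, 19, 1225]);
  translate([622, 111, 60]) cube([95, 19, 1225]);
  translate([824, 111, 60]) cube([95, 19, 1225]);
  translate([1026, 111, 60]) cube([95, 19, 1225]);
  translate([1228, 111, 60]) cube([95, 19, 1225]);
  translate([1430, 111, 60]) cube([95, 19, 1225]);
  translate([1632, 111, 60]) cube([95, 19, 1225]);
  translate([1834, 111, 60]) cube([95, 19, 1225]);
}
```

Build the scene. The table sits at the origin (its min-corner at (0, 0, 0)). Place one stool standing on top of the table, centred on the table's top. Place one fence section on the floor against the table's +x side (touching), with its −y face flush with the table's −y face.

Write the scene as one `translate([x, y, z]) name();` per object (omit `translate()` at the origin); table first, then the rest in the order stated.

table();
translate([557, 154, 720]) stool();
translate([1453, 0, 0]) fence_section();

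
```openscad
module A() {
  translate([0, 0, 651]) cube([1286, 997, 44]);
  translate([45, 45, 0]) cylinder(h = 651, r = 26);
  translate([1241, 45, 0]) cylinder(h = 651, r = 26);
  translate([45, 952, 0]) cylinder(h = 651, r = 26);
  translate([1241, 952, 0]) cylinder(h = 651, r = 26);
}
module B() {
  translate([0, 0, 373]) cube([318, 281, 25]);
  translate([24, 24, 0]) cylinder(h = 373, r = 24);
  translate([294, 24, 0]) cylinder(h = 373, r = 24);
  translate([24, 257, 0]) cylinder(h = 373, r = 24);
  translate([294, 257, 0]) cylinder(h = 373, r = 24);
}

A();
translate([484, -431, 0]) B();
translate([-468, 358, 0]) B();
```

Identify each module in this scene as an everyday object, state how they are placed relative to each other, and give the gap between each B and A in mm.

Each stool's nearest face is 150 mm from the table's bounding box.

A is a table. B is a stool. Two stools sit around the table at the −y, −x sides. The gap between each stool and the table is 150 mm.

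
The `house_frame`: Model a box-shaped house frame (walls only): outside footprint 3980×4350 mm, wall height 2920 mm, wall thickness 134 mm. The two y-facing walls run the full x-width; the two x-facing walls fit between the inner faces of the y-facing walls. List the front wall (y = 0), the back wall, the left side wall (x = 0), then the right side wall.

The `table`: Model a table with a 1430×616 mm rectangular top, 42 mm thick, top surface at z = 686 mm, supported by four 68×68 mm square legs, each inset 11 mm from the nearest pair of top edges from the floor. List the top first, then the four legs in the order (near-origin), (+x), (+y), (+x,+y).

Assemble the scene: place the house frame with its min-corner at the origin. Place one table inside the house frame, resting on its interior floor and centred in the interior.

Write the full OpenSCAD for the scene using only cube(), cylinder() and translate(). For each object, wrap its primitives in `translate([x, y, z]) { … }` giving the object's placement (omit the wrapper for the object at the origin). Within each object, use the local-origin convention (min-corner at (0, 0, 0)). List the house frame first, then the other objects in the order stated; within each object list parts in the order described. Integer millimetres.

cube([3980, 134, 2920]);
translate([0, 4216, 0]) cube([3980, 134, 2920]);
translate([0, 134, 0]) cube([134, 4082, 2920]);
translate([3846, 134, 0]) cube([134, 4082, 2920]);
translate([1275, 1867, 0]) {
  translate([0, 0, 644]) cube([1430, 616, 42]);
  translate([11, 11, 0]) cube([68, 68, 644]);
  translate([1351, 11, 0]) cube([68, 68, 644]);
  translate([11, 537, 0]) cube([68, 68, 644]);
  translate([1351, 537, 0]) cube([68, 68, 644]);
}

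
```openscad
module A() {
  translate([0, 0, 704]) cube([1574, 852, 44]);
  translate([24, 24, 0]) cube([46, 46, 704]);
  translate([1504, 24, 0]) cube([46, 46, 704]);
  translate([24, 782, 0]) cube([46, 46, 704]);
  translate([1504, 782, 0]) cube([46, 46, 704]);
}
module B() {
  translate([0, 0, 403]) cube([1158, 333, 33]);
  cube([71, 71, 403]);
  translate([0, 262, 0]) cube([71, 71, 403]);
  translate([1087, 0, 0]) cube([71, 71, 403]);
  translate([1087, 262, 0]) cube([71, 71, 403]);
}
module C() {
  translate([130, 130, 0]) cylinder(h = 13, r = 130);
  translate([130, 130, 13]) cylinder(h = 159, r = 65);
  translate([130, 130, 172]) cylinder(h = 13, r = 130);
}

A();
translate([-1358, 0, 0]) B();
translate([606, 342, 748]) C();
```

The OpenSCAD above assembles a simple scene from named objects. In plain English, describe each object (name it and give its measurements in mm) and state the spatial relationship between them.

A is a table: top 1574 mm (x) × 852 mm (y), 44 mm thick, upper face at z = 748 mm, on four 46×46 mm square legs, each inset 24 mm from the nearest pair of top edges, running from z = 0 to the bottom of the top.

B is a bench: a 1158×333 mm seat slab, 33 mm thick, top at z = 436 mm, on four 71×71 mm square legs flush with the seat corners and standing on z = 0.

C is a spool: two coaxial disc flanges of radius 130 mm and thickness 13 mm, joined by a core cylinder of radius 65 mm and height 159 mm. The lower flange rests on z = 0 and the three cylinders share a vertical axis.

The bench is on the floor beside the table on its −x side. The spool is on top of the table.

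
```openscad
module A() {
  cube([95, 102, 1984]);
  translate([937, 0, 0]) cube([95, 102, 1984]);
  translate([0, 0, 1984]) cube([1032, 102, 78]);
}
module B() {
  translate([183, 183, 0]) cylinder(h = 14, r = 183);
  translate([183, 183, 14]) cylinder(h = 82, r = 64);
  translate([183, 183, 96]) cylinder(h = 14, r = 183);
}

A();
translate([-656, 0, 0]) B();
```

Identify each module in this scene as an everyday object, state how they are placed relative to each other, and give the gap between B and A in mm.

The spool's nearest face is 290 mm from the door frame's −x face.

A is a door frame. B is a spool. The spool is on the floor beside the door frame on its −x side. The gap between the spool and the door frame is 290 mm.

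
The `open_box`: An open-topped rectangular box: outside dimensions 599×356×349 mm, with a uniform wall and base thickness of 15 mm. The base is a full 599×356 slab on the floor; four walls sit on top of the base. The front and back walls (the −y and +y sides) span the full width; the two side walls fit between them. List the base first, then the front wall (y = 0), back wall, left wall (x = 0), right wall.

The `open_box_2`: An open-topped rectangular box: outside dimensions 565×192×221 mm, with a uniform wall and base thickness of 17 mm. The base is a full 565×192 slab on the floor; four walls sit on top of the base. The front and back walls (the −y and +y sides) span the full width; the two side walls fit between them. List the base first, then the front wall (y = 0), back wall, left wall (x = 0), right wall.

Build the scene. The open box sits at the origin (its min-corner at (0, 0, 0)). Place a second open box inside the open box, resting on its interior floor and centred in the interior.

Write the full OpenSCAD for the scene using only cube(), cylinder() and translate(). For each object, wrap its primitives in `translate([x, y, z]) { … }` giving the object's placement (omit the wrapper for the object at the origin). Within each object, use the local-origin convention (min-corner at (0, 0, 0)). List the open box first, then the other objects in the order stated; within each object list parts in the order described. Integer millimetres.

cube([599, 356, 15]);
translate([0, 0, 15]) cube([599, 15, 334]);
translate([0, 341, 15]) cube([599, 15, 334]);
translate([0, 15, 15]) cube([15, 326, 334]);
translate([584, 15, 15]) cube([15, 326, 334]);
translate([17, 82, 15]) {
  cube([565, 192, 17]);
  translate([0, 0, 17]) cube([565, 17, 204]);
  translate([0, 175, 17]) cube([565, 17, 204]);
  translate([0, 17, 17]) cube([17, 158, 204]);
  translate([548, 17, 17]) cube([17, 158, 204]);
}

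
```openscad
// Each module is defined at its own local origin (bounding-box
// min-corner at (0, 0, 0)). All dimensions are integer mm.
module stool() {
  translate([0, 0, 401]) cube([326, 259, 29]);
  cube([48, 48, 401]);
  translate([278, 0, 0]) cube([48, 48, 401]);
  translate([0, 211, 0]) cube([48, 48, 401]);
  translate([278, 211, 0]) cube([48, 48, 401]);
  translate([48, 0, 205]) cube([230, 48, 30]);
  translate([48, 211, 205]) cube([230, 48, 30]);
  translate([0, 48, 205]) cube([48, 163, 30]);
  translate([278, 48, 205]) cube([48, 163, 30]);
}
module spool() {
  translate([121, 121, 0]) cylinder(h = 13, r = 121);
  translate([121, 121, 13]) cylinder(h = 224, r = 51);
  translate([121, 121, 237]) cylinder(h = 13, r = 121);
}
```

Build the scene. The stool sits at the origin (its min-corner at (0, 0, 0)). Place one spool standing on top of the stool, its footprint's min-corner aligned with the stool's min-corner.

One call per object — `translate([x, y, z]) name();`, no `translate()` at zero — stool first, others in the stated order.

stool();
translate([0, 0, 430]) spool();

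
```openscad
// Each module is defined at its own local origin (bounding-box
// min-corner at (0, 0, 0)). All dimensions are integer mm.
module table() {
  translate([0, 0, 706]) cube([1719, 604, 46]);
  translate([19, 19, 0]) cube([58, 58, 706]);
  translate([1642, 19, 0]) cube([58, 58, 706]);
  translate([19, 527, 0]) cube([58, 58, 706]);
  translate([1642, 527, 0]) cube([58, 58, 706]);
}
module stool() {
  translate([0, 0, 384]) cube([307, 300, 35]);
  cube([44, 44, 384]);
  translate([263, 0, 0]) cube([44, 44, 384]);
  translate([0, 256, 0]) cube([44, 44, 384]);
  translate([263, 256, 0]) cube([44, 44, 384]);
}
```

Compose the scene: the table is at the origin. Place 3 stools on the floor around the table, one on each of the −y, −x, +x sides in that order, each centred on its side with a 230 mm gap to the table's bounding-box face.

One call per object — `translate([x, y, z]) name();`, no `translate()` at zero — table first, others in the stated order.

table();
translate([706, -530, 0]) stool();
translate([-537, 152, 0]) stool();
translate([1949, 152, 0]) stool();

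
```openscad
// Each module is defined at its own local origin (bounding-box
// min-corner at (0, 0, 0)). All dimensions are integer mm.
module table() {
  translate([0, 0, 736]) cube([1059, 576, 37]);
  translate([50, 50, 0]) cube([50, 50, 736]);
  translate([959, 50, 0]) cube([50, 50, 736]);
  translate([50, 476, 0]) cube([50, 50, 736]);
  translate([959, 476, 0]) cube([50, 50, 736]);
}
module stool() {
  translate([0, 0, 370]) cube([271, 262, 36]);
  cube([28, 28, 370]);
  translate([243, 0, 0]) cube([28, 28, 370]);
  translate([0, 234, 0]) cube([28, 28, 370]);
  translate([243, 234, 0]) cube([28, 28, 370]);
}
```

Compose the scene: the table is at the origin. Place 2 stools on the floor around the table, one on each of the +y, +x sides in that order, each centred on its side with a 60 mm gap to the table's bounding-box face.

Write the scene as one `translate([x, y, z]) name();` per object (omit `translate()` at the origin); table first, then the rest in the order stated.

table();
translate([394, 636, 0]) stool();
translate([1119, 157, 0]) stool();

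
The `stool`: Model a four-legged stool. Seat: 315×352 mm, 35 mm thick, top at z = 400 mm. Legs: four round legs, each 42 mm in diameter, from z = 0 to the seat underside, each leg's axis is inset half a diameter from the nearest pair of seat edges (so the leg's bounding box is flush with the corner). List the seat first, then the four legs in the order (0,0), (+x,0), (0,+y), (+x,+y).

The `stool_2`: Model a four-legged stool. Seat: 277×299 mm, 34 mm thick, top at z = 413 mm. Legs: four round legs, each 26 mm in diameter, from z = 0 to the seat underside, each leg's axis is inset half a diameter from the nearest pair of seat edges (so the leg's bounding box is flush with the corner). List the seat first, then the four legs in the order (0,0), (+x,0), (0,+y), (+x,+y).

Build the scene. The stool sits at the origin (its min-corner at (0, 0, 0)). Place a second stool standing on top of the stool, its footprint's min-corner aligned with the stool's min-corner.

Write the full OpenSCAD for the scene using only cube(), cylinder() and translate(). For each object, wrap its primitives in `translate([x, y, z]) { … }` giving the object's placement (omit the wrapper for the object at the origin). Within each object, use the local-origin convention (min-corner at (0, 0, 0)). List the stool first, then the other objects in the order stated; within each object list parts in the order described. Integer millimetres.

translate([0, 0, 365]) cube([315, 352, 35]);
translate([21, 21, 0]) cylinder(h = 365, r = 21);
translate([294, 21, 0]) cylinder(h = 365, r = 21);
translate([21, 331, 0]) cylinder(h = 365, r = 21);
translate([294, 331, 0]) cylinder(h = 365, r = 21);
translate([0, 0, 400]) {
  translate([0, 0, 379]) cube([277, 299, 34]);
  translate([13, 13, 0]) cylinder(h = 379, r = 13);
  translate([264, 13, 0]) cylinder(h = 379, r = 13);
  translate([13, 286, 0]) cylinder(h = 379, r = 13);
  translate([264, 286, 0]) cylinder(h = 379, r = 13);
}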